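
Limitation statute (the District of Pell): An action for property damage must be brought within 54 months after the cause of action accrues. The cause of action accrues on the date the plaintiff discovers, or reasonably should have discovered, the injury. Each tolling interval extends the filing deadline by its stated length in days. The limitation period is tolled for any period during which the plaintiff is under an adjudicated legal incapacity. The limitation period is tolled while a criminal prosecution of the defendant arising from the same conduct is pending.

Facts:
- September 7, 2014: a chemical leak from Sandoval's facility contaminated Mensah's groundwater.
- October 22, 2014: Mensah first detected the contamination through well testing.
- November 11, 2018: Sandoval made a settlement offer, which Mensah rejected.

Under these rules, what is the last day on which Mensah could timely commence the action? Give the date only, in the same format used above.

April 22, 2019

The claim did not accrue until Mensah discovered the injury on October 22, 2014; the September 7, 2014 act date does not start the clock under the stated rule.
54 months from October 22, 2014 is April 22, 2019.
Nothing else in the chronology tolls or restarts the period.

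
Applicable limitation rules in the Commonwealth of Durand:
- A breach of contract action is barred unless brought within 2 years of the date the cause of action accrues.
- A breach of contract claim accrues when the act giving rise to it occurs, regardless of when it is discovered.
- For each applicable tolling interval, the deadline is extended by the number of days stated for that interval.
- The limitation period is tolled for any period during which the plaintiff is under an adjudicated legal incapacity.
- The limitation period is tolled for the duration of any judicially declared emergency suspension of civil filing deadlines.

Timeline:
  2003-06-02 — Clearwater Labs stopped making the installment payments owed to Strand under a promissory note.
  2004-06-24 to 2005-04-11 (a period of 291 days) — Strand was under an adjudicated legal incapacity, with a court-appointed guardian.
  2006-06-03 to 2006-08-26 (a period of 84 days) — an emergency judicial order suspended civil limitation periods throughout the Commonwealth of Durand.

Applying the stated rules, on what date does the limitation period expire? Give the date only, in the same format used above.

2006-03-20

The cause of action accrued on 2003-06-02, the date of the act.
2 years from 2003-06-02 is 2005-06-02.
Because the plaintiff's legal incapacity ran from 2004-06-24 to 2005-04-11, the deadline is extended by 291 days to 2006-03-20.
The emergency suspension of filing deadlines starting 2006-06-03 came too late — the period had run on 2006-03-20 — and so does not extend the deadline.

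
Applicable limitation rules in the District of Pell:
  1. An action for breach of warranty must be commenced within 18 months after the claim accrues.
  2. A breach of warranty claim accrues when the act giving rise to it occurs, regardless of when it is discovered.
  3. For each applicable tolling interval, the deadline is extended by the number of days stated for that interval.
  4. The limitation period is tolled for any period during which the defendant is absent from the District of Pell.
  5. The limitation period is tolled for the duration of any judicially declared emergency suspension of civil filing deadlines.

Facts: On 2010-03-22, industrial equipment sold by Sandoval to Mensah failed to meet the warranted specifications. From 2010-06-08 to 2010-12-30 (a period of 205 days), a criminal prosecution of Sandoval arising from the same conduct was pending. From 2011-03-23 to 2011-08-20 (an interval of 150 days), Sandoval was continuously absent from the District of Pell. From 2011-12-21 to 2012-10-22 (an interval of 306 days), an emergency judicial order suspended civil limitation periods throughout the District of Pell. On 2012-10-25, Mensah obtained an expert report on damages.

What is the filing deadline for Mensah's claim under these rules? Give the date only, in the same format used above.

2012-12-21

The claim accrued on 2010-03-22, when the wrongful act occurred.
The untolled deadline — 18 months after 2010-03-22 — is 2011-09-22.
Because the defendant's absence from the jurisdiction ran from 2011-03-23 to 2011-08-20, the deadline is extended by 150 days to 2012-02-19.
The emergency suspension of filing deadlines from 2011-12-21 to 2012-10-22 tolled the period for 306 days, extending the deadline to 2012-12-21.
The pending criminal prosecution from 2010-06-08 to 2010-12-30 does not toll the period, because no stated rule makes a criminal prosecution a tolling event.
Nothing else in the chronology tolls or restarts the period.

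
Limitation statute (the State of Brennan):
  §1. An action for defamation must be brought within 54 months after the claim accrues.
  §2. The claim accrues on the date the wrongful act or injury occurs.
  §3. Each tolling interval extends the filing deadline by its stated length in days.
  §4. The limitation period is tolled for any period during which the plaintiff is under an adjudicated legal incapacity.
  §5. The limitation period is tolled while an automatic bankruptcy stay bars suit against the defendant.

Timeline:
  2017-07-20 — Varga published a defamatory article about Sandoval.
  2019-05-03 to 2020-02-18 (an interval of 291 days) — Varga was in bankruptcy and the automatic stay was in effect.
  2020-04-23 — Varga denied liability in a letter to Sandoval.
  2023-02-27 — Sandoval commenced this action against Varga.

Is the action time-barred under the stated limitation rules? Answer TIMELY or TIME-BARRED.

TIME-BARRED

The limitation period began to run on 2017-07-20.
54 months from 2017-07-20 is 2022-01-20.
The period was tolled for 291 days by the automatic bankruptcy stay (2019-05-03 to 2020-02-18), pushing the deadline to 2022-11-07.
None of the other events listed affects the running of the period under the stated rules.
Sandoval filed on 2023-02-27, after the 2022-11-07 deadline, so the action is time-barred.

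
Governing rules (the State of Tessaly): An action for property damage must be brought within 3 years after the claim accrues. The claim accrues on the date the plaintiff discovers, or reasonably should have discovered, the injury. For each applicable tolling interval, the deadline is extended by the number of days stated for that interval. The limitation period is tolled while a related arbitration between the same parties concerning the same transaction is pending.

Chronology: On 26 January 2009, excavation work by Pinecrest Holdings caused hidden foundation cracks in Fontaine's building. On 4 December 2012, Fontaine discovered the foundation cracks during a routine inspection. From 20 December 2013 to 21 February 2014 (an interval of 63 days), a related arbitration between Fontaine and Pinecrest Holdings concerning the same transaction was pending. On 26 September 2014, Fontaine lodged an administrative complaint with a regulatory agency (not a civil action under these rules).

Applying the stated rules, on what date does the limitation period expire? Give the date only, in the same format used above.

5 February 2016

The claim did not accrue until Fontaine discovered the injury on 4 December 2012; the 26 January 2009 act date does not start the clock under the stated rule.
Adding the 3 years base period to 4 December 2012 gives a deadline of 4 December 2015, before any tolling.
Because the pending related arbitration ran from 20 December 2013 to 21 February 2014, the deadline is extended by 63 days to 5 February 2016.
The other events in the timeline have no effect on the limitation period under the stated rules.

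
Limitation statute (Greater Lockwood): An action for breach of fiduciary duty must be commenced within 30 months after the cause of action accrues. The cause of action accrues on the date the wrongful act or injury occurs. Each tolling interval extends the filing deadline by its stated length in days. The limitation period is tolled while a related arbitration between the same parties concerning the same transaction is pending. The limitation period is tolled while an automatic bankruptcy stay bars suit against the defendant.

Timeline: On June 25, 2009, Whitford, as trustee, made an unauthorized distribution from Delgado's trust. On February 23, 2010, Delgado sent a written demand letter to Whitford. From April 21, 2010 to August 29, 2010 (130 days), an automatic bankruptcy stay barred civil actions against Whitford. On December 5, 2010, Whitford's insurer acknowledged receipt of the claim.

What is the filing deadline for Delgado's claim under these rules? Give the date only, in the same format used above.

The claim accrued on June 25, 2009, when the wrongful act occurred.
The untolled deadline — 30 months after June 25, 2009 — is December 25, 2011.
The automatic bankruptcy stay from April 21, 2010 to August 29, 2010 tolled the period for 130 days, extending the deadline to May 3, 2012.
None of the other events listed affects the running of the period under the stated rules.

May 3, 2012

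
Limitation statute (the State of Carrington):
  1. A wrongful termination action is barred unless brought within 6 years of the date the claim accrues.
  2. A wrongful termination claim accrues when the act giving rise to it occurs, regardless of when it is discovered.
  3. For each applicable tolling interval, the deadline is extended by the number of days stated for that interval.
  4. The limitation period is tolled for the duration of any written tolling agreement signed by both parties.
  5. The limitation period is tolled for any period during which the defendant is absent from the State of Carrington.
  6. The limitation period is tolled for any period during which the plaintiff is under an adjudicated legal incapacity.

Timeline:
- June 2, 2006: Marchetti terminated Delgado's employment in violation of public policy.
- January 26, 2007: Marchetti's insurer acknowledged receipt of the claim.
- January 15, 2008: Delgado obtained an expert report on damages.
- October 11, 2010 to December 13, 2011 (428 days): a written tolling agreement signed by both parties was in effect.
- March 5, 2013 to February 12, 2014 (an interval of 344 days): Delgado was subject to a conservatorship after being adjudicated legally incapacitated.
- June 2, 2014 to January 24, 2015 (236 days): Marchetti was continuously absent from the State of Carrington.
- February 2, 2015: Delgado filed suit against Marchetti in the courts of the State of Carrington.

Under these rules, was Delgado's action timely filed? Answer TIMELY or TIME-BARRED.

TIMELY

The claim accrued on June 2, 2006, when the wrongful act occurred.
6 years from June 2, 2006 is June 2, 2012.
The written tolling agreement from October 11, 2010 to December 13, 2011 tolled the period for 428 days, extending the deadline to August 4, 2013.
Because the plaintiff's legal incapacity ran from March 5, 2013 to February 12, 2014, the deadline is extended by 344 days to July 14, 2014.
Because the defendant's absence from the jurisdiction ran from June 2, 2014 to January 24, 2015, the deadline is extended by 236 days to March 7, 2015.
Nothing else in the chronology tolls or restarts the period.
The February 2, 2015 filing precedes the March 7, 2015 deadline; the claim is timely.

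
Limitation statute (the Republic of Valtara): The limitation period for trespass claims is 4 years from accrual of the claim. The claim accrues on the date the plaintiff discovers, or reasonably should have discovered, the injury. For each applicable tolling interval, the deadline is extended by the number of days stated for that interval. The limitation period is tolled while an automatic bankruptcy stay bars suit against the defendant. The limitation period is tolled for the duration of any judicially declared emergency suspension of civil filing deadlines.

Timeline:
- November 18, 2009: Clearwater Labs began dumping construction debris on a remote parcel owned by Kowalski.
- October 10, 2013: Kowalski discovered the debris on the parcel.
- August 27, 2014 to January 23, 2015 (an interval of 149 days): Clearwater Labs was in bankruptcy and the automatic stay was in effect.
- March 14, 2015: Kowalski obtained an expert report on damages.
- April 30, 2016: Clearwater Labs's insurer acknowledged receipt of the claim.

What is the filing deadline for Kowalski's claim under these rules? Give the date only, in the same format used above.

March 8, 2018

Under the discovery rule, the claim accrued on October 10, 2013, when Kowalski discovered the injury — not on the November 18, 2009 date of the underlying act.
4 years from October 10, 2013 is October 10, 2017.
The period was tolled for 149 days by the automatic bankruptcy stay (August 27, 2014 to January 23, 2015), pushing the deadline to March 8, 2018.
The other events in the timeline have no effect on the limitation period under the stated rules.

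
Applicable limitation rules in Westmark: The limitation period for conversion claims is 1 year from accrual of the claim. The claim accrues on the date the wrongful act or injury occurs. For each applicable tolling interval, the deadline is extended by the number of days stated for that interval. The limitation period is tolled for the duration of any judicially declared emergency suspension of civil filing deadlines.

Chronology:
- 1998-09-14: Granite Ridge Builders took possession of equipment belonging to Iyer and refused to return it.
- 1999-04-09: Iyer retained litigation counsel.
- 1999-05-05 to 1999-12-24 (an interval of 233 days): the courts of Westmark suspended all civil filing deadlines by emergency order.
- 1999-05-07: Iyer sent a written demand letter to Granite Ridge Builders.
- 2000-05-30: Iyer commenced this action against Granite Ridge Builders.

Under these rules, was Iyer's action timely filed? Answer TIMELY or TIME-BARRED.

The claim accrued on 1998-09-14, when the wrongful act occurred.
The untolled deadline — 1 year after 1998-09-14 — is 1999-09-14.
The emergency suspension of filing deadlines from 1999-05-05 to 1999-12-24 tolled the period for 233 days, extending the deadline to 2000-05-04.
The other events in the timeline have no effect on the limitation period under the stated rules.
Filing on 2000-05-30 missed the 2000-05-04 deadline — the action is time-barred.

TIME-BARRED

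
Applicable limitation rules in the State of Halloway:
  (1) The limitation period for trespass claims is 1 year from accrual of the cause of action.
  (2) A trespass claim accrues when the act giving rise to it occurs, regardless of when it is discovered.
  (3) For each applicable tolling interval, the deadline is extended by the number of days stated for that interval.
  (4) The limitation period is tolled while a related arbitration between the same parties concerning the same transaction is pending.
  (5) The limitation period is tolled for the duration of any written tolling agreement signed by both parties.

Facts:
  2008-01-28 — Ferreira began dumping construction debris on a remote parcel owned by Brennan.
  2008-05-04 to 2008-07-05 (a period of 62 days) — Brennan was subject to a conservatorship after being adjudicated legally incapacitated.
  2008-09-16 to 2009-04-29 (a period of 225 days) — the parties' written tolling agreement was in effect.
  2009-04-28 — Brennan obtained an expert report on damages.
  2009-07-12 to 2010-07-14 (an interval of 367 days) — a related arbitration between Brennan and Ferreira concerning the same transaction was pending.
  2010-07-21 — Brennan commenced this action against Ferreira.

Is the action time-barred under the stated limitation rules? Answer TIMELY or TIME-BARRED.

The claim accrued on 2008-01-28, when the wrongful act occurred.
The untolled deadline — 1 year after 2008-01-28 — is 2009-01-28.
Because the written tolling agreement ran from 2008-09-16 to 2009-04-29, the deadline is extended by 225 days to 2009-09-10.
Because the pending related arbitration ran from 2009-07-12 to 2010-07-14, the deadline is extended by 367 days to 2010-09-12.
No stated provision tolls the period for the plaintiff's incapacity, so the interval from 2008-05-04 to 2008-07-05 has no effect on the deadline.
The other events in the timeline have no effect on the limitation period under the stated rules.
Filing on 2010-07-21 beat the 2010-09-12 deadline — the action is timely.

TIMELY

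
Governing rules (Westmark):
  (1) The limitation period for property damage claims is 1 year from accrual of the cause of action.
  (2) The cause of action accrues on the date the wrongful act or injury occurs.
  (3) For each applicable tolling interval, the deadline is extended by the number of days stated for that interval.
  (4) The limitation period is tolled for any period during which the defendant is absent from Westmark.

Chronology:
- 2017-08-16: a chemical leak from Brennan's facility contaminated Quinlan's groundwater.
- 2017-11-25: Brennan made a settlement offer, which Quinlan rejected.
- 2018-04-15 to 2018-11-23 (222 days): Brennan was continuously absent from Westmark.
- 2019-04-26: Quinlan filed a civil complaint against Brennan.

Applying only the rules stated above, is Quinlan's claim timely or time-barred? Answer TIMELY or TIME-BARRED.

The claim accrued on 2017-08-16, when the wrongful act occurred.
The untolled deadline — 1 year after 2017-08-16 — is 2018-08-16.
The period was tolled for 222 days by the defendant's absence from the jurisdiction (2018-04-15 to 2018-11-23), pushing the deadline to 2019-03-26.
The other events in the timeline have no effect on the limitation period under the stated rules.
Quinlan filed on 2019-04-26, after the 2019-03-26 deadline, so the action is time-barred.

TIME-BARRED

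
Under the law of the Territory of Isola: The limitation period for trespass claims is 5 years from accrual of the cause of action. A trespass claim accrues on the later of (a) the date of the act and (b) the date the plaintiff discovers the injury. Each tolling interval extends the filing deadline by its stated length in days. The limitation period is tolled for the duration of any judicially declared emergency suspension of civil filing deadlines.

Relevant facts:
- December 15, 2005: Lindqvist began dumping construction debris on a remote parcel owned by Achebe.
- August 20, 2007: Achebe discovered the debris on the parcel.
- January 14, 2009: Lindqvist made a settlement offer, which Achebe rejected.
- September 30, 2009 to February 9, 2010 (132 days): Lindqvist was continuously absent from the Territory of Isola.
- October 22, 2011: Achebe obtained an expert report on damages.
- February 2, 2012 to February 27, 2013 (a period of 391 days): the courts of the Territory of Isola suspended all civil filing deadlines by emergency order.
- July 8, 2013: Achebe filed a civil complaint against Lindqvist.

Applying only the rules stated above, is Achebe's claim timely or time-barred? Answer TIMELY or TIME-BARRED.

Because discovery on August 20, 2007 post-dates the December 15, 2005 act, accrual under the later-of rule falls on August 20, 2007.
5 years from August 20, 2007 is August 20, 2012.
Because the emergency suspension of filing deadlines ran from February 2, 2012 to February 27, 2013, the deadline is extended by 391 days to September 15, 2013.
The defendant's absence from the jurisdiction from September 30, 2009 to February 9, 2010 does not toll the period, because no stated rule makes the defendant's absence a tolling event.
None of the other events listed affects the running of the period under the stated rules.
Achebe filed on July 8, 2013, before the September 15, 2013 deadline, so the action is timely.

TIMELY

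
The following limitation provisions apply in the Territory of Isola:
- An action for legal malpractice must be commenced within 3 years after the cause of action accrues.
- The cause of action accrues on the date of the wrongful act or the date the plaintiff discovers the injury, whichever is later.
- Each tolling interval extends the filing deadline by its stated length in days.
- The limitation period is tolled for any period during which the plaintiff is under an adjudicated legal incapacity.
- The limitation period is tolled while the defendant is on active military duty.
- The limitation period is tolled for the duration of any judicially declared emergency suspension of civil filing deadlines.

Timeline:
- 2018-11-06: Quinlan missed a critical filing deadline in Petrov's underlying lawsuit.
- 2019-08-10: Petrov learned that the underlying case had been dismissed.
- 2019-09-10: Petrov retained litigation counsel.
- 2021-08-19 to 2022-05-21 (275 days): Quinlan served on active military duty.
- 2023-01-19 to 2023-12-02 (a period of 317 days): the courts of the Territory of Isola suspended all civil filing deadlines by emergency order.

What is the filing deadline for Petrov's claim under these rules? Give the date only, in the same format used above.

2024-03-24

The claim accrued on 2019-08-10 — the later of the 2018-11-06 act and the 2019-08-10 discovery.
3 years from 2019-08-10 is 2022-08-10.
The period was tolled for 275 days by the defendant's active military service (2021-08-19 to 2022-05-21), pushing the deadline to 2023-05-12.
The period was tolled for 317 days by the emergency suspension of filing deadlines (2023-01-19 to 2023-12-02), pushing the deadline to 2024-03-24.
Nothing else in the chronology tolls or restarts the period.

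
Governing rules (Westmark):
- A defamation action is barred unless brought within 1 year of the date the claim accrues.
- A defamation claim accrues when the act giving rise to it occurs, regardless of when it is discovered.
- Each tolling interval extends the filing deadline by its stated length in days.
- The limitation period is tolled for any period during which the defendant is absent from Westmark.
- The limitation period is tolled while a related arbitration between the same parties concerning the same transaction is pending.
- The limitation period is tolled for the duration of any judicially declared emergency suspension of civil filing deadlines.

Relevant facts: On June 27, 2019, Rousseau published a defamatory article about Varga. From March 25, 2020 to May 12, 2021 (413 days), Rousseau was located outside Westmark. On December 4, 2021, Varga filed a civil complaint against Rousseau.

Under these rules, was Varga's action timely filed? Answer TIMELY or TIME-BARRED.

The limitation period began to run on June 27, 2019.
1 year from June 27, 2019 is June 27, 2020.
The defendant's absence from the jurisdiction from March 25, 2020 to May 12, 2021 tolled the period for 413 days, extending the deadline to August 14, 2021.
The December 4, 2021 filing falls after the August 14, 2021 deadline; the claim is time-barred.

TIME-BARRED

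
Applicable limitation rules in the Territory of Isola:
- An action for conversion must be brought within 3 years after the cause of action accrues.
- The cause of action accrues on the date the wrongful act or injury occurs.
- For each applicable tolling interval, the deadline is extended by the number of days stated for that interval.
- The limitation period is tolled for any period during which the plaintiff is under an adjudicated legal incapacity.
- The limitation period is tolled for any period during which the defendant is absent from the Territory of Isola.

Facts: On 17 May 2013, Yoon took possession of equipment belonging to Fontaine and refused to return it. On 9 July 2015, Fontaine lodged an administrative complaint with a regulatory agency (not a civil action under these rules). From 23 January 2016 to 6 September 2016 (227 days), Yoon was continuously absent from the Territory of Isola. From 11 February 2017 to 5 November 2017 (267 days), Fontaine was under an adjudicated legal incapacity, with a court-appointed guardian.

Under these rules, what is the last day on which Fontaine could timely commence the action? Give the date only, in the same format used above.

The claim accrued on 17 May 2013, when the wrongful act occurred.
3 years from 17 May 2013 is 17 May 2016.
The defendant's absence from the jurisdiction from 23 January 2016 to 6 September 2016 tolled the period for 227 days, extending the deadline to 30 December 2016.
By the time the plaintiff's legal incapacity began on 11 February 2017, the limitation period had already expired on 30 December 2016; that interval cannot revive it.
None of the other events listed affects the running of the period under the stated rules.

30 December 2016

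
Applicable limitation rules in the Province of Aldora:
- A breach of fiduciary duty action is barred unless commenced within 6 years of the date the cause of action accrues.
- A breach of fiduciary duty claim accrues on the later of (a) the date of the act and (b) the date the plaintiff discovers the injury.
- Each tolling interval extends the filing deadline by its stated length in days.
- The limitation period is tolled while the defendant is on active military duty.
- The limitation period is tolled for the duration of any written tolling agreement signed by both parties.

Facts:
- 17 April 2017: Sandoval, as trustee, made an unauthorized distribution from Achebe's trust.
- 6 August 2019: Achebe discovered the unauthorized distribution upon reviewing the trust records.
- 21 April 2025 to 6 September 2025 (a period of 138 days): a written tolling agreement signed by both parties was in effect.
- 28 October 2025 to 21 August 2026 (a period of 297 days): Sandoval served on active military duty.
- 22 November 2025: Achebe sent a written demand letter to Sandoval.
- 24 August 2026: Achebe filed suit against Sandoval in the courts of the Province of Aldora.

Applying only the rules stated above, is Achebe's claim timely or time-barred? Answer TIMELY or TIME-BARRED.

Because discovery on 6 August 2019 post-dates the 17 April 2017 act, accrual under the later-of rule falls on 6 August 2019.
6 years from 6 August 2019 is 6 August 2025.
The period was tolled for 138 days by the written tolling agreement (21 April 2025 to 6 September 2025), pushing the deadline to 22 December 2025.
Because the defendant's active military service ran from 28 October 2025 to 21 August 2026, the deadline is extended by 297 days to 15 October 2026.
None of the other events listed affects the running of the period under the stated rules.
The 24 August 2026 filing precedes the 15 October 2026 deadline; the claim is timely.

TIMELY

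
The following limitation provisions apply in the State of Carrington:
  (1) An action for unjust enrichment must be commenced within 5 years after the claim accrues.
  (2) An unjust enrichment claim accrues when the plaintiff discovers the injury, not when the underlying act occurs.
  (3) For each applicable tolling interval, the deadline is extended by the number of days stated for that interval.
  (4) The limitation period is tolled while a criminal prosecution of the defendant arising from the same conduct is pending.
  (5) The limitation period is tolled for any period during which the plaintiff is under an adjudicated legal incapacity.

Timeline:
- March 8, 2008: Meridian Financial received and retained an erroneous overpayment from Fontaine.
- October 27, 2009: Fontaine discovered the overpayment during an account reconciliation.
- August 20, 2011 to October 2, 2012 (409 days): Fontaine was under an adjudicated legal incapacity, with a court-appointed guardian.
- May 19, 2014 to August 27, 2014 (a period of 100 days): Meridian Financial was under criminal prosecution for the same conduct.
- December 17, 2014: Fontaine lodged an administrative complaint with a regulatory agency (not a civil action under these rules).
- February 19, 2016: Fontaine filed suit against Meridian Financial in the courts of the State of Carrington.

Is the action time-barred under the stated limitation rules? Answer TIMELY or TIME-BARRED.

Accrual is tied to discovery, so the period began on October 27, 2009 rather than on March 8, 2008 when the act occurred.
The untolled deadline — 5 years after October 27, 2009 — is October 27, 2014.
The plaintiff's legal incapacity from August 20, 2011 to October 2, 2012 tolled the period for 409 days, extending the deadline to December 10, 2015.
Because the pending criminal prosecution ran from May 19, 2014 to August 27, 2014, the deadline is extended by 100 days to March 19, 2016.
Nothing else in the chronology tolls or restarts the period.
Fontaine filed on February 19, 2016, before the March 19, 2016 deadline, so the action is timely.

TIMELY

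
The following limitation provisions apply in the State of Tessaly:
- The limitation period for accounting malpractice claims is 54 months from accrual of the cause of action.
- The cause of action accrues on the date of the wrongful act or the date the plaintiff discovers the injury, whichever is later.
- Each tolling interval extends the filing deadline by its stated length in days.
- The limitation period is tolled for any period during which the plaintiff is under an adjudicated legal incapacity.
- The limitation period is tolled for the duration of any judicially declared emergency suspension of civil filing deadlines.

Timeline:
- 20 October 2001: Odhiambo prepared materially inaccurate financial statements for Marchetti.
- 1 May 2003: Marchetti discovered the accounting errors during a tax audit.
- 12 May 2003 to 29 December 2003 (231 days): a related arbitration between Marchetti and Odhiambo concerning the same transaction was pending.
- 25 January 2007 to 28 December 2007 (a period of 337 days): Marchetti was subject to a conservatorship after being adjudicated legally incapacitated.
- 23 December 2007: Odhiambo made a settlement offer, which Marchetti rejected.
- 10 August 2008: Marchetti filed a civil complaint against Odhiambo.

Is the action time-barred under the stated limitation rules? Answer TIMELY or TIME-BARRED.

TIMELY

The claim accrued on 1 May 2003 — the later of the 20 October 2001 act and the 1 May 2003 discovery.
The untolled deadline — 54 months after 1 May 2003 — is 1 November 2007.
The period was tolled for 337 days by the plaintiff's legal incapacity (25 January 2007 to 28 December 2007), pushing the deadline to 3 October 2008.
The pending related arbitration from 12 May 2003 to 29 December 2003 does not toll the period, because no stated rule makes a pending arbitration a tolling event.
The other events in the timeline have no effect on the limitation period under the stated rules.
Filing on 10 August 2008 beat the 3 October 2008 deadline — the action is timely.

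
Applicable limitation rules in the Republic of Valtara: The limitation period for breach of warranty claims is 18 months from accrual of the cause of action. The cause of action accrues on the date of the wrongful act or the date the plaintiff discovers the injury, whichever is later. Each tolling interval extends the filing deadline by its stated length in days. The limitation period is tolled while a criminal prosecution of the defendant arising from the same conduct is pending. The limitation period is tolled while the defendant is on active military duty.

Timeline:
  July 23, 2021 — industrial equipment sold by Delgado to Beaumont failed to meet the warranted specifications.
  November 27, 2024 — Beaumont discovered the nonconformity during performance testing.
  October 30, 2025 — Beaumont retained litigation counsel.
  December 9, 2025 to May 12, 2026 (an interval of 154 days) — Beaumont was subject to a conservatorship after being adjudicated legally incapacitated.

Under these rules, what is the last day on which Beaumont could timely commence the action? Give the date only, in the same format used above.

Because discovery on November 27, 2024 post-dates the July 23, 2021 act, accrual under the later-of rule falls on November 27, 2024.
18 months from November 27, 2024 is May 27, 2026.
The plaintiff's legal incapacity from December 9, 2025 to May 12, 2026 does not toll the period, because no stated rule makes the plaintiff's incapacity a tolling event.
Nothing else in the chronology tolls or restarts the period.

May 27, 2026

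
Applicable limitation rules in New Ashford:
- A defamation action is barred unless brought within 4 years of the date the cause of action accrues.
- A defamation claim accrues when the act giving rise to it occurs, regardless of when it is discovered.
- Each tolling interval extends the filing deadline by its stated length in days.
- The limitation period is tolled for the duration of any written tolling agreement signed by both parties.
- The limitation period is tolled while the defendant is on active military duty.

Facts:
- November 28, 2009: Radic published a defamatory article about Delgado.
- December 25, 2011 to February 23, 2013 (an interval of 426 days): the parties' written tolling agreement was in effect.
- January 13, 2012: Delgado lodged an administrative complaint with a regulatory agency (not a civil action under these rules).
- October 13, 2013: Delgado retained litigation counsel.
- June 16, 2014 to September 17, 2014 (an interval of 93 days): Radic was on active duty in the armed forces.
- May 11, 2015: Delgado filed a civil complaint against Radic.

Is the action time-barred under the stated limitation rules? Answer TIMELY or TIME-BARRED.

The cause of action accrued on November 28, 2009, the date of the act.
4 years from November 28, 2009 is November 28, 2013.
The period was tolled for 426 days by the written tolling agreement (December 25, 2011 to February 23, 2013), pushing the deadline to January 28, 2015.
Because the defendant's active military service ran from June 16, 2014 to September 17, 2014, the deadline is extended by 93 days to May 1, 2015.
None of the other events listed affects the running of the period under the stated rules.
Delgado filed on May 11, 2015, after the May 1, 2015 deadline, so the action is time-barred.

TIME-BARRED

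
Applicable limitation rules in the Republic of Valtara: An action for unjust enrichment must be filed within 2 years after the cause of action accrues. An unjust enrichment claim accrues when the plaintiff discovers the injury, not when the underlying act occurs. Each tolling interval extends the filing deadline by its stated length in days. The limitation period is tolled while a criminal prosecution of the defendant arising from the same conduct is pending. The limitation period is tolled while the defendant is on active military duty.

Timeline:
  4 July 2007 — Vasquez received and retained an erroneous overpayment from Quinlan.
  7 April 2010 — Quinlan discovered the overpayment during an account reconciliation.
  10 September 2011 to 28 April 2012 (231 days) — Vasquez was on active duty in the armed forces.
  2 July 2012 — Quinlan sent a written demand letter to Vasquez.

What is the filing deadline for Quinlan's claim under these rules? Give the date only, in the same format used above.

24 November 2012

Under the discovery rule, the claim accrued on 7 April 2010, when Quinlan discovered the injury — not on the 4 July 2007 date of the underlying act.
The untolled deadline — 2 years after 7 April 2010 — is 7 April 2012.
The period was tolled for 231 days by the defendant's active military service (10 September 2011 to 28 April 2012), pushing the deadline to 24 November 2012.
None of the other events listed affects the running of the period under the stated rules.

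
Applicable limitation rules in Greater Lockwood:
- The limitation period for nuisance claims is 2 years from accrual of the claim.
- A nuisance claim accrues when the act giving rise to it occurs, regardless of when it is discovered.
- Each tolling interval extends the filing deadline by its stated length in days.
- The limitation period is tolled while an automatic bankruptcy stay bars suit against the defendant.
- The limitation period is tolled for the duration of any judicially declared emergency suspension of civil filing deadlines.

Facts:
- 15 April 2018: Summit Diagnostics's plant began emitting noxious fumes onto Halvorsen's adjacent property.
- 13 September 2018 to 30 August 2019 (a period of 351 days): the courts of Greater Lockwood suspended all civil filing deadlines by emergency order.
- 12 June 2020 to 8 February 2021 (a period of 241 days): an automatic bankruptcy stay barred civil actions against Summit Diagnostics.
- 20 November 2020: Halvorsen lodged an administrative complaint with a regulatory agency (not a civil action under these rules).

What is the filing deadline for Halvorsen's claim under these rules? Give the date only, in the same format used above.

28 November 2021

The claim accrued on 15 April 2018, when the wrongful act occurred.
2 years from 15 April 2018 is 15 April 2020.
Because the emergency suspension of filing deadlines ran from 13 September 2018 to 30 August 2019, the deadline is extended by 351 days to 1 April 2021.
Because the automatic bankruptcy stay ran from 12 June 2020 to 8 February 2021, the deadline is extended by 241 days to 28 November 2021.
Nothing else in the chronology tolls or restarts the period.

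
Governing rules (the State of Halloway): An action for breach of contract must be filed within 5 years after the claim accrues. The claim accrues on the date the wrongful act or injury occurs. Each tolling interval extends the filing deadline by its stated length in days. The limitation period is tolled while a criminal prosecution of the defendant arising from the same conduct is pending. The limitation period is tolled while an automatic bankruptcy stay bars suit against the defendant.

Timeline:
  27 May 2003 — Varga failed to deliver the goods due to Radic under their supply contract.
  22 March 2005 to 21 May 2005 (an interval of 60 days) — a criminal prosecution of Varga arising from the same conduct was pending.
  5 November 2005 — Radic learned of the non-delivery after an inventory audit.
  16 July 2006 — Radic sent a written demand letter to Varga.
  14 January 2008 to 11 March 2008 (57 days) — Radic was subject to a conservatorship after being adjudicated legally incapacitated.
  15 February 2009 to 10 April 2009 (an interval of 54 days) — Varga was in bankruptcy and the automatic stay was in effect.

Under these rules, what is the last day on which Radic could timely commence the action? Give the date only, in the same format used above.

26 July 2008

Accrual is governed by the date of the act, so the period began to run on 27 May 2003; the later discovery on 5 November 2005 is irrelevant under the stated rule.
5 years from 27 May 2003 is 27 May 2008.
The period was tolled for 60 days by the pending criminal prosecution (22 March 2005 to 21 May 2005), pushing the deadline to 26 July 2008.
By the time the automatic bankruptcy stay began on 15 February 2009, the limitation period had already expired on 26 July 2008; that interval cannot revive it.
Although the plaintiff's incapacity ran from 14 January 2008 to 11 March 2008, the stated rules do not make that a tolling event, so it is disregarded.
The other events in the timeline have no effect on the limitation period under the stated rules.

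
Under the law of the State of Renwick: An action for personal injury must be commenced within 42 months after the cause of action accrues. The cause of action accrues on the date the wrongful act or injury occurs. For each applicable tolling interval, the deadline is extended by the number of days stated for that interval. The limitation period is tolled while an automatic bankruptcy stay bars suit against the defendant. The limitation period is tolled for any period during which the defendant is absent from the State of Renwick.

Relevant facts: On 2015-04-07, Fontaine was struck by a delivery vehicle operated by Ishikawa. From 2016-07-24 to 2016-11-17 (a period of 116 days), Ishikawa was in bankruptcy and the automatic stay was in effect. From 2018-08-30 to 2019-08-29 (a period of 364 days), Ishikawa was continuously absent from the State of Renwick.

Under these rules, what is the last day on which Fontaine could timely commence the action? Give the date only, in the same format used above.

2020-01-30

The claim accrued on 2015-04-07, when the wrongful act occurred.
Adding the 42 months base period to 2015-04-07 gives a deadline of 2018-10-07, before any tolling.
Because the automatic bankruptcy stay ran from 2016-07-24 to 2016-11-17, the deadline is extended by 116 days to 2019-01-31.
The defendant's absence from the jurisdiction from 2018-08-30 to 2019-08-29 tolled the period for 364 days, extending the deadline to 2020-01-30.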